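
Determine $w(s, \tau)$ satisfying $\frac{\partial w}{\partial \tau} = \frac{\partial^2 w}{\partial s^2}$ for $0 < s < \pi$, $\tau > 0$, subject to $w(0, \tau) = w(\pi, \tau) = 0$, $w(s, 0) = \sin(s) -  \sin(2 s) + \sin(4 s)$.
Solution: Separating variables: $w = \sum c_n e^{-n^2\tau} \sin(ns)$. From $w(s,0) = \sin(s) - \sin(2 s) + \sin(4 s)$: $c_1=1, c_2=-1, c_4=1$.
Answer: $w(s, \tau) = e^{-\tau} \sin(s) -  e^{-4 \tau} \sin(2 s) + e^{-16 \tau} \sin(4 s)$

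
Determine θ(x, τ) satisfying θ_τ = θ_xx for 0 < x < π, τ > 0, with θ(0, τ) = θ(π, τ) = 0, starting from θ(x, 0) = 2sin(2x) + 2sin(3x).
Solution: Using separation of variables θ = X(x)G(τ):
Eigenfunctions: sin(nx), n = 1, 2, 3, ...
General solution: θ(x, τ) = Σ c_n sin(nx) exp(-n² τ)
Matching θ(x,0) = 2sin(2x) + 2sin(3x) term by term: c_2=2, c_3=2.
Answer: θ(x, τ) = 2exp(-4τ)sin(2x) + 2exp(-9τ)sin(3x)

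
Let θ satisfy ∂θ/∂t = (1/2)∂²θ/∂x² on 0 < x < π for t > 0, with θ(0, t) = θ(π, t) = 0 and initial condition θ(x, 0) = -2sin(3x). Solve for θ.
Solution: Using separation of variables θ = X(x)G(t):
Eigenfunctions: sin(nx), n = 1, 2, 3, ...
General solution: θ(x, t) = Σ c_n sin(nx) exp(-n² t/2)
Matching θ(x,0) = -2sin(3x) term by term: c_3=-2.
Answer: θ(x, t) = -2exp(-9t/2)sin(3x)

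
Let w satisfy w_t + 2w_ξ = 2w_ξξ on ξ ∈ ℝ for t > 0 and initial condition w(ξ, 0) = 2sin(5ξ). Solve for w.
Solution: Moving frame: η = ξ - 2t, σ = t, w = u(η,σ), so w_t = u_σ - 2u_η and w_ξξ = u_ηη.
Hence w_t + 2w_ξ = u_σ and the PDE becomes the heat equation u_σ = 2u_ηη on η ∈ ℝ.
Initial data: u(η,0) = w(η,0) = 2sin(5η). Each mode sin(nη) decays as exp(-2n²σ) on ℝ, so u(η,σ) = Σ c_n exp(-2n²σ) sin(nη) with c_5=2: u(η,σ) = 2exp(-50σ)sin(5η).
Substituting back: w(ξ,t) = u(ξ - 2t, t).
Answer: w(ξ, t) = -2exp(-50t)sin(10t - 5ξ)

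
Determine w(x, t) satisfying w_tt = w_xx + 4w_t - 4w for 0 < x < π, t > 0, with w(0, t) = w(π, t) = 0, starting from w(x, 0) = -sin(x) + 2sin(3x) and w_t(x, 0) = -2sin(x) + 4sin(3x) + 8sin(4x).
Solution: Substitute w = exp(2t)u, i.e. u = exp(-2t)w.
By the product rule, w_t = exp(2t)(u_t + 2u), w_tt = exp(2t)(u_tt + 4u_t + 4u), w_xx = exp(2t)u_xx.
Substituting into the PDE and dividing by exp(2t): u_tt + 4u_t + 4u = u_xx + 4(u_t + 2u) - 4u.
The lower-order terms cancel, leaving the standard wave equation u_tt = u_xx.
Initial data for u: u(x,0) = w(x,0) = -sin(x) + 2sin(3x); u_t(x,0) = w_t(x,0) - 2w(x,0) = 8sin(4x). The boundary conditions carry over: u(0,t) = u(π,t) = 0.
Solve for u:
  Using separation of variables u = X(x)T(t):
  Eigenfunctions: sin(nx), n = 1, 2, 3, ...
  General solution: u(x, t) = Σ [A_n cos(n t) + B_n sin(n t)] sin(nx)
  From u(x,0) = -sin(x) + 2sin(3x): A_1=-1, A_3=2. From u_t(x,0) = 8sin(4x), using u_t(x,0) = Σ ω_n B_n sin(nx) with ω_n = n: B_4 = 8/4 = 2.
Hence u(x,t) = 2sin(4t)sin(4x) - sin(x)cos(t) + 2sin(3x)cos(3t).
Transform back: w(x,t) = exp(2t)u(x,t).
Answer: w(x, t) = 2exp(2t)sin(4t)sin(4x) - exp(2t)sin(x)cos(t) + 2exp(2t)sin(3x)cos(3t)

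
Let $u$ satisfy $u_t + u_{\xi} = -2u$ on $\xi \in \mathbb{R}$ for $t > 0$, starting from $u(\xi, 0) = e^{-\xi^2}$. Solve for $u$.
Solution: Substitute $u = e^{-2t}w$.
Then $u_t = e^{-2t}(w_t - 2w)$, $u_{\xi} = e^{-2t}w_{\xi}$; substituting and dividing by $e^{-2t}$, the lower-order terms cancel: $w_t + w_{\xi} = 0$ (standard advection equation).
Data for $w$: $w(\xi,0) = u(\xi,0) = e^{-\xi^2}$.
By characteristics ($d\xi/dt = 1$), $w(\xi,t) = f(\xi - t)$ with $f = w( \cdot , 0)$.
So $w(\xi,t) = e^{-(-t + \xi)^2}$, and $u(\xi,t) = e^{-2t}w(\xi,t)$.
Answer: $u(\xi, t) = e^{-2 t} e^{-(\xi - t)^2}$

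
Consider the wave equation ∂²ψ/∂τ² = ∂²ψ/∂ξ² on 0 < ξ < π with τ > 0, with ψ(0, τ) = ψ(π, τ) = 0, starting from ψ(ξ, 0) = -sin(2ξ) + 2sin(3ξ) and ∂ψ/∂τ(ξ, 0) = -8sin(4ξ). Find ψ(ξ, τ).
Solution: Using separation of variables ψ = X(ξ)T(τ):
Eigenfunctions: sin(nξ), n = 1, 2, 3, ...
General solution: ψ(ξ, τ) = Σ [A_n cos(n τ) + B_n sin(n τ)] sin(nξ)
From ψ(ξ,0) = -sin(2ξ) + 2sin(3ξ): A_2=-1, A_3=2. From ψ_τ(ξ,0) = -8sin(4ξ), using ψ_τ(ξ,0) = Σ ω_n B_n sin(nξ) with ω_n = n: B_4 = (-8)/4 = -2.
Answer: ψ(ξ, τ) = -sin(2ξ)cos(2τ) + 2sin(3ξ)cos(3τ) - 2sin(4ξ)sin(4τ)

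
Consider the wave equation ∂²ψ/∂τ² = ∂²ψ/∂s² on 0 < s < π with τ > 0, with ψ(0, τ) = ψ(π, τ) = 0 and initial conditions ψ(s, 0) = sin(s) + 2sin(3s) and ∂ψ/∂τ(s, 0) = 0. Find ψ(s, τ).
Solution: Separating variables: ψ = Σ [A_n cos(ω_n τ) + B_n sin(ω_n τ)] sin(ns), ω_n = n. From ICs: A_1=1, A_3=2.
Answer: ψ(s, τ) = sin(s)cos(τ) + 2sin(3s)cos(3τ)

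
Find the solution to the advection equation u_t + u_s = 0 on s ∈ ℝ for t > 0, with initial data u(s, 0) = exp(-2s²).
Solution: By method of characteristics (waves move right with speed 1):
Along characteristics s - t = const, u is constant, so u(s,t) = f(s - t) with f = u(·, 0).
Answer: u(s, t) = exp(-2(s - t)²)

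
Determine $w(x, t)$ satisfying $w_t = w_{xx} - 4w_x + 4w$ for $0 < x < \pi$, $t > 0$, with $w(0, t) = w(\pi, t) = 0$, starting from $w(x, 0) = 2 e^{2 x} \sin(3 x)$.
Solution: Substitute $w = e^{2x}u$.
Then $w_x = e^{2x}(u_x + 2u)$, $w_{xx} = e^{2x}(u_{xx} + 4u_x + 4u)$, $w_t = e^{2x}u_t$; substituting and dividing by $e^{2x}$, the lower-order terms cancel: $u_t = u_{xx}$ (standard heat equation).
Data for $u$: $u(x,0) = e^{-2x}w(x,0) = 2 \sin(3 x)$. The boundary conditions carry over: $u(0,t) = u(\pi,t) = 0$.
Separating variables: $u = \sum c_n e^{-n^2t} \sin(nx)$. From $u(x,0) = 2 \sin(3 x)$: $c_3=2$.
So $u(x,t) = 2 e^{-9 t} \sin(3 x)$, and $w(x,t) = e^{2x}u(x,t)$.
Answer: $w(x, t) = 2 e^{-9 t} e^{2 x} \sin(3 x)$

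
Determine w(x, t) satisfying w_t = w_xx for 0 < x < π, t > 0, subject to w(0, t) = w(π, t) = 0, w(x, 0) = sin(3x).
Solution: Using separation of variables w = X(x)T(t):
Eigenfunctions: sin(nx), n = 1, 2, 3, ...
General solution: w(x, t) = Σ c_n sin(nx) exp(-n² t)
Matching w(x,0) = sin(3x) term by term: c_3=1.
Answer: w(x, t) = exp(-9t)sin(3x)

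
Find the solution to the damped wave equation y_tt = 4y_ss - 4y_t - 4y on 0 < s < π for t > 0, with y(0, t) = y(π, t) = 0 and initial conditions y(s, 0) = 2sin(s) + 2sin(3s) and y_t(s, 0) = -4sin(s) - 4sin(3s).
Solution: Substitute y = exp(-2t)u.
Then y_t = exp(-2t)(u_t - 2u), y_tt = exp(-2t)(u_tt - 4u_t + 4u), y_ss = exp(-2t)u_ss; substituting and dividing by exp(-2t), the lower-order terms cancel: u_tt = 4u_ss (standard wave equation).
Data for u: u(s,0) = y(s,0) = 2sin(s) + 2sin(3s); u_t(s,0) = y_t(s,0) + 2y(s,0) = 0. The boundary conditions carry over: u(0,t) = u(π,t) = 0.
Separating variables: u = Σ [A_n cos(ω_n t) + B_n sin(ω_n t)] sin(ns), ω_n = 2n. From ICs: A_1=2, A_3=2.
So u(s,t) = 2sin(s)cos(2t) + 2sin(3s)cos(6t), and y(s,t) = exp(-2t)u(s,t).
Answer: y(s, t) = 2exp(-2t)sin(s)cos(2t) + 2exp(-2t)sin(3s)cos(6t)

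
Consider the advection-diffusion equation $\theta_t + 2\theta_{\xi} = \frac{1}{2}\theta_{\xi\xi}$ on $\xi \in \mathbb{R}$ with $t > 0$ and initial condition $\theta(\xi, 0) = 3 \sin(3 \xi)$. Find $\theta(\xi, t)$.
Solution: Moving frame: $\eta = \xi - 2t$, $\sigma = t$, $\theta = u(\eta,\sigma)$, so $\theta_t = u_{\sigma} - 2u_{\eta}$ and $\theta_{\xi\xi} = u_{\eta\eta}$.
Hence $\theta_t + 2\theta_{\xi} = u_{\sigma}$ and the PDE becomes the heat equation $u_{\sigma} = \frac{1}{2}u_{\eta\eta}$ on $\eta \in \mathbb{R}$.
Initial data: $u(\eta,0) = \theta(\eta,0) = 3 \sin(3 \eta)$. Each mode $\sin(n\eta)$ decays as $e^{-n^2\sigma/2}$ on $\mathbb{R}$, so $u(\eta,\sigma) = \sum c_n e^{-n^2\sigma/2} \sin(n\eta)$ with $c_3=3$: $u(\eta,\sigma) = 3 e^{-9 \sigma/2} \sin(3 \eta)$.
Substituting back: $\theta(\xi,t) = u(\xi - 2t, t)$.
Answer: $\theta(\xi, t) = 3 e^{-9 t/2} \sin(3 \xi - 6 t)$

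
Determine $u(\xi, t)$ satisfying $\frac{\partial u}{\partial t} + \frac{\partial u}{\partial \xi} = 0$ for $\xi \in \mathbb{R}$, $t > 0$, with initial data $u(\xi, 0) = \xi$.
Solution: By characteristics ($d\xi/dt = 1$), $u(\xi,t) = f(\xi - t)$ with $f = u( \cdot , 0)$.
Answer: $u(\xi, t) = \xi -  t$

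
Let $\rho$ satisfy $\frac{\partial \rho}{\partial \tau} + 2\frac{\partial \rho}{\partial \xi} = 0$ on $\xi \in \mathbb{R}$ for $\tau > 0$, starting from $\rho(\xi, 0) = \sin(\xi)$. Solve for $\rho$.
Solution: By method of characteristics (waves move right with speed 2):
Along characteristics $\xi - 2\tau =$ const, $\rho$ is constant, so $\rho(\xi,\tau) = f(\xi - 2\tau)$ with $f = \rho( \cdot , 0)$.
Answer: $\rho(\xi, \tau) = - \sin(2 \tau - \xi)$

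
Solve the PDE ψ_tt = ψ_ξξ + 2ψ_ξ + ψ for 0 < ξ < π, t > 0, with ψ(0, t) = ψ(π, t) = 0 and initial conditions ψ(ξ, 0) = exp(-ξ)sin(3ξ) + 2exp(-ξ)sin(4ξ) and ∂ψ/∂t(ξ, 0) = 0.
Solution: Substitute ψ = exp(-ξ)u, i.e. u = exp(ξ)ψ.
By the product rule, ψ_ξ = exp(-ξ)(u_ξ - u), ψ_ξξ = exp(-ξ)(u_ξξ - 2u_ξ + u), ψ_tt = exp(-ξ)u_tt.
Substituting into the PDE and dividing by exp(-ξ): u_tt = (u_ξξ - 2u_ξ + u) + 2(u_ξ - u) + u.
The lower-order terms cancel, leaving the standard wave equation u_tt = u_ξξ.
Initial data for u: u(ξ,0) = exp(ξ)ψ(ξ,0) = sin(3ξ) + 2sin(4ξ); u_t(ξ,0) = exp(ξ)ψ_t(ξ,0) = 0. The boundary conditions carry over: u(0,t) = u(π,t) = 0.
Solve for u:
  Using separation of variables u = X(ξ)T(t):
  Eigenfunctions: sin(nξ), n = 1, 2, 3, ...
  General solution: u(ξ, t) = Σ [A_n cos(n t) + B_n sin(n t)] sin(nξ)
  From u(ξ,0) = sin(3ξ) + 2sin(4ξ): A_3=1, A_4=2. From u_t(ξ,0) = 0: all B_n = 0.
Hence u(ξ,t) = sin(3ξ)cos(3t) + 2sin(4ξ)cos(4t).
Transform back: ψ(ξ,t) = exp(-ξ)u(ξ,t).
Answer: ψ(ξ, t) = exp(-ξ)sin(3ξ)cos(3t) + 2exp(-ξ)sin(4ξ)cos(4t)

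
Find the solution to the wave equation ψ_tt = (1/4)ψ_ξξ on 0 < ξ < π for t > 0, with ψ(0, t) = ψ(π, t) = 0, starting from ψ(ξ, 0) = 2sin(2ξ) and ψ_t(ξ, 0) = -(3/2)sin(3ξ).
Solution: Using separation of variables ψ = X(ξ)T(t):
Eigenfunctions: sin(nξ), n = 1, 2, 3, ...
General solution: ψ(ξ, t) = Σ [A_n cos(n t/2) + B_n sin(n t/2)] sin(nξ)
From ψ(ξ,0) = 2sin(2ξ): A_2=2. From ψ_t(ξ,0) = -(3/2)sin(3ξ), using ψ_t(ξ,0) = Σ ω_n B_n sin(nξ) with ω_n = n/2: B_3 = (-3/2)/(3/2) = -1.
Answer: ψ(ξ, t) = -sin(3t/2)sin(3ξ) + 2sin(2ξ)cos(t)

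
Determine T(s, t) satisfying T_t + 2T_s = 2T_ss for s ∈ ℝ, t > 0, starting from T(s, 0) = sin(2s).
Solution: Moving frame: η = s - 2t, σ = t, T = u(η,σ), so T_t = u_σ - 2u_η and T_ss = u_ηη.
Hence T_t + 2T_s = u_σ and the PDE becomes the heat equation u_σ = 2u_ηη on η ∈ ℝ.
Initial data: u(η,0) = T(η,0) = sin(2η). Each mode sin(nη) decays as exp(-2n²σ) on ℝ, so u(η,σ) = Σ c_n exp(-2n²σ) sin(nη) with c_2=1: u(η,σ) = exp(-8σ)sin(2η).
Substituting back: T(s,t) = u(s - 2t, t).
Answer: T(s, t) = exp(-8t)sin(2s - 4t)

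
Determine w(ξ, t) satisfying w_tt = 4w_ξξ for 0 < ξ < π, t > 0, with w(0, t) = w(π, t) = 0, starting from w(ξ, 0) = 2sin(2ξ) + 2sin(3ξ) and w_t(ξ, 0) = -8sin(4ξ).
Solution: Separating variables: w = Σ [A_n cos(ω_n t) + B_n sin(ω_n t)] sin(nξ), ω_n = 2n. From ICs (B_n = velocity coefficient / ω_n): A_2=2, A_3=2, B_4=-1.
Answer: w(ξ, t) = -sin(8t)sin(4ξ) + 2sin(2ξ)cos(4t) + 2sin(3ξ)cos(6t)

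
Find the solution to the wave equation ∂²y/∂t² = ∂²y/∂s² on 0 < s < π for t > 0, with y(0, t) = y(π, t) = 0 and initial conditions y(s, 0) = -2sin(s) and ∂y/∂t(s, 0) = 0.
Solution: Using separation of variables y = X(s)T(t):
Eigenfunctions: sin(ns), n = 1, 2, 3, ...
General solution: y(s, t) = Σ [A_n cos(n t) + B_n sin(n t)] sin(ns)
From y(s,0) = -2sin(s): A_1=-2. From y_t(s,0) = 0: all B_n = 0.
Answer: y(s, t) = -2sin(s)cos(t)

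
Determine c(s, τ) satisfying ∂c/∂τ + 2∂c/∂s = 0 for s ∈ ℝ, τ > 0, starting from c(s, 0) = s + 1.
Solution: By method of characteristics (waves move right with speed 2):
Along characteristics s - 2τ = const, c is constant, so c(s,τ) = f(s - 2τ) with f = c(·, 0).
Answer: c(s, τ) = s - 2τ + 1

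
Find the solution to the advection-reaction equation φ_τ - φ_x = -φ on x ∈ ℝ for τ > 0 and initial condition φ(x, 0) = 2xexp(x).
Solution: Substitute φ = exp(x)u, i.e. u = exp(-x)φ.
By the product rule, φ_x = exp(x)(u_x + u), φ_τ = exp(x)u_τ.
Substituting into the PDE and dividing by exp(x): u_τ - (u_x + u) = -u.
The lower-order terms cancel, leaving the standard advection equation u_τ - u_x = 0.
Initial data for u: u(x,0) = exp(-x)φ(x,0) = 2x.
Solve for u:
  By method of characteristics (waves move left with speed 1):
  Along characteristics x + τ = const, u is constant, so u(x,τ) = f(x + τ) with f = u(·, 0).
Hence u(x,τ) = 2x + 2τ.
Transform back: φ(x,τ) = exp(x)u(x,τ).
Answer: φ(x, τ) = 2xexp(x) + 2τexp(x)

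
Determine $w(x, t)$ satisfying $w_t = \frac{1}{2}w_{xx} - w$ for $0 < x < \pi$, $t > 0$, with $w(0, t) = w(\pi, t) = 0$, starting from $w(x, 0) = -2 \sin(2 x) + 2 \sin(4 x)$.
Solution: Substitute $w = e^{-t}u$.
Then $w_t = e^{-t}(u_t - u)$, $w_{xx} = e^{-t}u_{xx}$; substituting and dividing by $e^{-t}$, the lower-order terms cancel: $u_t = \frac{1}{2}u_{xx}$ (standard heat equation).
Data for $u$: $u(x,0) = w(x,0) = -2 \sin(2 x) + 2 \sin(4 x)$. The boundary conditions carry over: $u(0,t) = u(\pi,t) = 0$.
Separating variables: $u = \sum c_n e^{-n^2t/2} \sin(nx)$. From $u(x,0) = -2 \sin(2 x) + 2 \sin(4 x)$: $c_2=-2, c_4=2$.
So $u(x,t) = -2 e^{-2 t} \sin(2 x) + 2 e^{-8 t} \sin(4 x)$, and $w(x,t) = e^{-t}u(x,t)$.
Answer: $w(x, t) = -2 e^{-3 t} \sin(2 x) + 2 e^{-9 t} \sin(4 x)$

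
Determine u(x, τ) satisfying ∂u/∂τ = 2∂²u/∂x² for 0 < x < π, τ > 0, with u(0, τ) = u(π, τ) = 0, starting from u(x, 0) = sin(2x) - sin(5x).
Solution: Using separation of variables u = X(x)T(τ):
Eigenfunctions: sin(nx), n = 1, 2, 3, ...
General solution: u(x, τ) = Σ c_n sin(nx) exp(-2n² τ)
Matching u(x,0) = sin(2x) - sin(5x) term by term: c_2=1, c_5=-1.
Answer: u(x, τ) = exp(-8τ)sin(2x) - exp(-50τ)sin(5x)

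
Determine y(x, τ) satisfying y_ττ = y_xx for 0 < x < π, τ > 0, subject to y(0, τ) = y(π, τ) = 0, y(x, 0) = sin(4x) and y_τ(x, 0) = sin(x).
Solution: Separating variables: y = Σ [A_n cos(ω_n τ) + B_n sin(ω_n τ)] sin(nx), ω_n = n. From ICs (B_n = velocity coefficient / ω_n): A_4=1, B_1=1.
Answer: y(x, τ) = sin(x)sin(τ) + sin(4x)cos(4τ)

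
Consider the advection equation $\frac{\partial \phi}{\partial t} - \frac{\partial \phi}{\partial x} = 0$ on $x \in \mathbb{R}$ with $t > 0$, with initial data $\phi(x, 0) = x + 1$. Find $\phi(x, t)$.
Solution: By method of characteristics (waves move left with speed 1):
Along characteristics $x + t =$ const, $\phi$ is constant, so $\phi(x,t) = f(x + t)$ with $f = \phi( \cdot , 0)$.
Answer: $\phi(x, t) = t + x + 1$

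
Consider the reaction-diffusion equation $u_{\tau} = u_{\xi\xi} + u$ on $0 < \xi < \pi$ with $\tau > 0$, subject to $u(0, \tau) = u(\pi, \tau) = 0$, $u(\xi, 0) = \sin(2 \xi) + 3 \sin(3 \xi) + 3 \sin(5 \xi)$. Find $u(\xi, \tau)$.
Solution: Substitute $u = e^{\tau}w$.
Then $u_{\tau} = e^{\tau}(w_{\tau} + w)$, $u_{\xi\xi} = e^{\tau}w_{\xi\xi}$; substituting and dividing by $e^{\tau}$, the lower-order terms cancel: $w_{\tau} = w_{\xi\xi}$ (standard heat equation).
Data for $w$: $w(\xi,0) = u(\xi,0) = \sin(2 \xi) + 3 \sin(3 \xi) + 3 \sin(5 \xi)$. The boundary conditions carry over: $w(0,\tau) = w(\pi,\tau) = 0$.
Separating variables: $w = \sum c_n e^{-n^2\tau} \sin(n\xi)$. From $w(\xi,0) = \sin(2 \xi) + 3 \sin(3 \xi) + 3 \sin(5 \xi)$: $c_2=1, c_3=3, c_5=3$.
So $w(\xi,\tau) = e^{-4 \tau} \sin(2 \xi) + 3 e^{-9 \tau} \sin(3 \xi) + 3 e^{-25 \tau} \sin(5 \xi)$, and $u(\xi,\tau) = e^{\tau}w(\xi,\tau)$.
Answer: $u(\xi, \tau) = e^{-3 \tau} \sin(2 \xi) + 3 e^{-8 \tau} \sin(3 \xi) + 3 e^{-24 \tau} \sin(5 \xi)$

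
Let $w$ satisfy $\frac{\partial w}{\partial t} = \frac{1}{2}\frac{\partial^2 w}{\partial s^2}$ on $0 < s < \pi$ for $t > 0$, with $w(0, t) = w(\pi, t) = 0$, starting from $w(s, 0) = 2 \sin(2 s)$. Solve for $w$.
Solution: Using separation of variables $w = X(s)T(t)$:
Eigenfunctions: $\sin(ns)$, $n = 1, 2, 3, \ldots$
General solution: $w(s, t) = \sum c_n \sin(ns) e^{-n^2 t/2}$
Matching $w(s,0) = 2 \sin(2 s)$ term by term: $c_2=2$.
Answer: $w(s, t) = 2 e^{-2 t} \sin(2 s)$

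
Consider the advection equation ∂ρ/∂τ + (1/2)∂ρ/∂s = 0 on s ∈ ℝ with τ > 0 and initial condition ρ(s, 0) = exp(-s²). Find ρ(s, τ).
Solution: By characteristics (ds/dτ = 1/2), ρ(s,τ) = f(s - (1/2)τ) with f = ρ(·, 0).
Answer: ρ(s, τ) = exp(-(s - τ/2)²)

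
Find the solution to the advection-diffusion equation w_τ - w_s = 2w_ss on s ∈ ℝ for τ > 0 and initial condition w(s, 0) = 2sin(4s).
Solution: Change to a moving frame: let η = s + τ, σ = τ and write w(s,τ) = u(η,σ).
By the chain rule w_τ = u_σ + u_η, w_s = u_η, w_ss = u_ηη.
Then w_τ - w_s = u_σ: the advection term cancels and the PDE becomes the heat equation u_σ = 2u_ηη on η ∈ ℝ.
Initial data: u(η,0) = w(η,0) = 2sin(4η).
On η ∈ ℝ each mode satisfies (sin(nη))″ = -n² sin(nη), so exp(-2n²σ) sin(nη) solves the heat equation; by superposition u(η,σ) = Σ c_n exp(-2n²σ) sin(nη).
Reading off the coefficients: c_4=2, so u(η,σ) = 2exp(-32σ)sin(4η).
Substituting back η = s + τ, σ = τ: w(s,τ) = u(s + τ, τ).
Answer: w(s, τ) = 2exp(-32τ)sin(4s + 4τ)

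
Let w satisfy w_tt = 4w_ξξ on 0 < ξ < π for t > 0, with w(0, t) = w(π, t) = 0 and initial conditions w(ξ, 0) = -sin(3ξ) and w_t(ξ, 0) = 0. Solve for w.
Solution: Separating variables: w = Σ [A_n cos(ω_n t) + B_n sin(ω_n t)] sin(nξ), ω_n = 2n. From ICs: A_3=-1.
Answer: w(ξ, t) = -sin(3ξ)cos(6t)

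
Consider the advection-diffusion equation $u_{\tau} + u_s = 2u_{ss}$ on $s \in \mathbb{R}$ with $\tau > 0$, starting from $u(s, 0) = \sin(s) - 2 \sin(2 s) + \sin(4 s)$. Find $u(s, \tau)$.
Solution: Moving frame: $\eta = s - \tau$, $\sigma = \tau$, $u = w(\eta,\sigma)$, so $u_{\tau} = w_{\sigma} - w_{\eta}$ and $u_{ss} = w_{\eta\eta}$.
Hence $u_{\tau} + u_s = w_{\sigma}$ and the PDE becomes the heat equation $w_{\sigma} = 2w_{\eta\eta}$ on $\eta \in \mathbb{R}$.
Initial data: $w(\eta,0) = u(\eta,0) = \sin(\eta) - 2 \sin(2 \eta) + \sin(4 \eta)$. Each mode $\sin(n\eta)$ decays as $e^{-2n^2\sigma}$ on $\mathbb{R}$, so $w(\eta,\sigma) = \sum c_n e^{-2n^2\sigma} \sin(n\eta)$ with $c_1=1, c_2=-2, c_4=1$: $w(\eta,\sigma) = e^{-2 \sigma} \sin(\eta) - 2 e^{-8 \sigma} \sin(2 \eta) + e^{-32 \sigma} \sin(4 \eta)$.
Substituting back: $u(s,\tau) = w(s - \tau, \tau)$.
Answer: $u(s, \tau) = - e^{-2 \tau} \sin(\tau - s) + 2 e^{-8 \tau} \sin(2 \tau - 2 s) -  e^{-32 \tau} \sin(4 \tau - 4 s)$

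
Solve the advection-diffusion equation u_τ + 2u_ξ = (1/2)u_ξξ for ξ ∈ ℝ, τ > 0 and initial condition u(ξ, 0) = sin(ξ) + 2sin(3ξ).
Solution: Change to a moving frame: let η = ξ - 2τ, σ = τ and write u(ξ,τ) = w(η,σ).
By the chain rule u_τ = w_σ - 2w_η, u_ξ = w_η, u_ξξ = w_ηη.
Then u_τ + 2u_ξ = w_σ: the advection term cancels and the PDE becomes the heat equation w_σ = (1/2)w_ηη on η ∈ ℝ.
Initial data: w(η,0) = u(η,0) = sin(η) + 2sin(3η).
On η ∈ ℝ each mode satisfies (sin(nη))″ = -n² sin(nη), so exp(-n²σ/2) sin(nη) solves the heat equation; by superposition w(η,σ) = Σ c_n exp(-n²σ/2) sin(nη).
Reading off the coefficients: c_1=1, c_3=2, so w(η,σ) = exp(-σ/2)sin(η) + 2exp(-9σ/2)sin(3η).
Substituting back η = ξ - 2τ, σ = τ: u(ξ,τ) = w(ξ - 2τ, τ).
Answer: u(ξ, τ) = exp(-τ/2)sin(ξ - 2τ) + 2exp(-9τ/2)sin(3ξ - 6τ)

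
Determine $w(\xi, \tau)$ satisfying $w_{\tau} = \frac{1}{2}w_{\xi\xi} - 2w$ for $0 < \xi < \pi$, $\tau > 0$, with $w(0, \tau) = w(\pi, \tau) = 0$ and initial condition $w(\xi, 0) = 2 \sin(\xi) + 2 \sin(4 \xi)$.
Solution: Substitute $w = e^{-2\tau}u$, i.e. $u = e^{2\tau}w$.
By the product rule, $w_{\tau} = e^{-2\tau}(u_{\tau} - 2u)$, $w_{\xi\xi} = e^{-2\tau}u_{\xi\xi}$.
Substituting into the PDE and dividing by $e^{-2\tau}$: $u_{\tau} - 2u = \frac{1}{2}u_{\xi\xi} - 2u$.
The lower-order terms cancel, leaving the standard heat equation $u_{\tau} = \frac{1}{2}u_{\xi\xi}$.
Initial data for $u$: $u(\xi,0) = w(\xi,0) = 2 \sin(\xi) + 2 \sin(4 \xi)$. The boundary conditions carry over: $u(0,\tau) = u(\pi,\tau) = 0$.
Solve for $u$:
  Using separation of variables $u = X(\xi)T(\tau)$:
  Eigenfunctions: $\sin(n\xi)$, $n = 1, 2, 3, \ldots$
  General solution: $u(\xi, \tau) = \sum c_n \sin(n\xi) e^{-n^2 \tau/2}$
  Matching $u(\xi,0) = 2 \sin(\xi) + 2 \sin(4 \xi)$ term by term: $c_1=2, c_4=2$.
Hence $u(\xi,\tau) = 2 e^{-8 \tau} \sin(4 \xi) + 2 e^{-\tau/2} \sin(\xi)$.
Transform back: $w(\xi,\tau) = e^{-2\tau}u(\xi,\tau)$.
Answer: $w(\xi, \tau) = 2 e^{-10 \tau} \sin(4 \xi) + 2 e^{-5 \tau/2} \sin(\xi)$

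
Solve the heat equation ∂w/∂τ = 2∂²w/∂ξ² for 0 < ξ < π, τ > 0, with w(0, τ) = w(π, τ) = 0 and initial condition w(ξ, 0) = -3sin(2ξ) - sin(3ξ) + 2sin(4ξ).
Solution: Separating variables: w = Σ c_n exp(-2n²τ) sin(nξ). From w(ξ,0) = -3sin(2ξ) - sin(3ξ) + 2sin(4ξ): c_2=-3, c_3=-1, c_4=2.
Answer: w(ξ, τ) = -3exp(-8τ)sin(2ξ) - exp(-18τ)sin(3ξ) + 2exp(-32τ)sin(4ξ)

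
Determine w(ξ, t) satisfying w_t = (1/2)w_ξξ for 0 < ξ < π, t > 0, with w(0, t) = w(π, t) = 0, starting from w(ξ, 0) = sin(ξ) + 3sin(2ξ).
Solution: Using separation of variables w = X(ξ)T(t):
Eigenfunctions: sin(nξ), n = 1, 2, 3, ...
General solution: w(ξ, t) = Σ c_n sin(nξ) exp(-n² t/2)
Matching w(ξ,0) = sin(ξ) + 3sin(2ξ) term by term: c_1=1, c_2=3.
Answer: w(ξ, t) = 3exp(-2t)sin(2ξ) + exp(-t/2)sin(ξ)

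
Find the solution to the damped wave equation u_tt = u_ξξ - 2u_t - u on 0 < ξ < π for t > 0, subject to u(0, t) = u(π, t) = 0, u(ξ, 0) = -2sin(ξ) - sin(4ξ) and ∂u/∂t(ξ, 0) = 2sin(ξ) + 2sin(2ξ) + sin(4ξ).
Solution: Substitute u = exp(-t)w.
Then u_t = exp(-t)(w_t - w), u_tt = exp(-t)(w_tt - 2w_t + w), u_ξξ = exp(-t)w_ξξ; substituting and dividing by exp(-t), the lower-order terms cancel: w_tt = w_ξξ (standard wave equation).
Data for w: w(ξ,0) = u(ξ,0) = -2sin(ξ) - sin(4ξ); w_t(ξ,0) = u_t(ξ,0) + u(ξ,0) = 2sin(2ξ). The boundary conditions carry over: w(0,t) = w(π,t) = 0.
Separating variables: w = Σ [A_n cos(ω_n t) + B_n sin(ω_n t)] sin(nξ), ω_n = n. From ICs (B_n = velocity coefficient / ω_n): A_1=-2, A_4=-1, B_2=1.
So w(ξ,t) = sin(2t)sin(2ξ) - 2sin(ξ)cos(t) - sin(4ξ)cos(4t), and u(ξ,t) = exp(-t)w(ξ,t).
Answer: u(ξ, t) = exp(-t)sin(2t)sin(2ξ) - 2exp(-t)sin(ξ)cos(t) - exp(-t)sin(4ξ)cos(4t)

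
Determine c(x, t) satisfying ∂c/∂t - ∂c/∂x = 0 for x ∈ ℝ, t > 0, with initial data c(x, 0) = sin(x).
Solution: By characteristics (dx/dt = -1), c(x,t) = f(x + t) with f = c(·, 0).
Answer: c(x, t) = sin(t + x)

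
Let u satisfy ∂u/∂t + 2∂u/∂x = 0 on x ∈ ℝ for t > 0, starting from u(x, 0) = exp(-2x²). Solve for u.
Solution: By characteristics (dx/dt = 2), u(x,t) = f(x - 2t) with f = u(·, 0).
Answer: u(x, t) = exp(-2(-2t + x)²)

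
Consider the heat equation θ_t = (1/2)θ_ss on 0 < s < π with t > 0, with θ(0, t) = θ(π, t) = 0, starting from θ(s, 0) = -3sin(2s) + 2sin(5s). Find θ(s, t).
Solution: Using separation of variables θ = X(s)G(t):
Eigenfunctions: sin(ns), n = 1, 2, 3, ...
General solution: θ(s, t) = Σ c_n sin(ns) exp(-n² t/2)
Matching θ(s,0) = -3sin(2s) + 2sin(5s) term by term: c_2=-3, c_5=2.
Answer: θ(s, t) = -3exp(-2t)sin(2s) + 2exp(-25t/2)sin(5s)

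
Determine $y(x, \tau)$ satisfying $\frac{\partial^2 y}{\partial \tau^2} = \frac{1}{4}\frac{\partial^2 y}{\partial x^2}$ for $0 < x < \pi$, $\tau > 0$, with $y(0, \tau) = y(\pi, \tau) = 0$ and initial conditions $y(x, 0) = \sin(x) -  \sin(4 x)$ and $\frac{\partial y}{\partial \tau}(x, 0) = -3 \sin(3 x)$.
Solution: Separating variables: $y = \sum [A_n \cos(\omega_n \tau) + B_n \sin(\omega_n \tau)] \sin(nx)$, $\omega_n = n/2$. From ICs ($B_n$ = velocity coefficient / $\omega_n$): $A_1=1, A_4=-1, B_3=-2$.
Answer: $y(x, \tau) = -2 \sin(3 \tau/2) \sin(3 x) + \sin(x) \cos(\tau/2) -  \sin(4 x) \cos(2 \tau)$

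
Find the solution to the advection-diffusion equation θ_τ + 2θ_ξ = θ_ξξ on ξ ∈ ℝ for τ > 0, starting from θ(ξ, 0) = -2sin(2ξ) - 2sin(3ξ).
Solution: Moving frame: η = ξ - 2τ, σ = τ, θ = u(η,σ), so θ_τ = u_σ - 2u_η and θ_ξξ = u_ηη.
Hence θ_τ + 2θ_ξ = u_σ and the PDE becomes the heat equation u_σ = u_ηη on η ∈ ℝ.
Initial data: u(η,0) = θ(η,0) = -2sin(2η) - 2sin(3η). Each mode sin(nη) decays as exp(-n²σ) on ℝ, so u(η,σ) = Σ c_n exp(-n²σ) sin(nη) with c_2=-2, c_3=-2: u(η,σ) = -2exp(-4σ)sin(2η) - 2exp(-9σ)sin(3η).
Substituting back: θ(ξ,τ) = u(ξ - 2τ, τ).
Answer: θ(ξ, τ) = -2exp(-4τ)sin(2ξ - 4τ) - 2exp(-9τ)sin(3ξ - 6τ)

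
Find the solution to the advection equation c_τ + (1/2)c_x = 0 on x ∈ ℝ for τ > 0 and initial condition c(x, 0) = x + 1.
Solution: By method of characteristics (waves move right with speed 1/2):
Along characteristics x - (1/2)τ = const, c is constant, so c(x,τ) = f(x - (1/2)τ) with f = c(·, 0).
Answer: c(x, τ) = x - (1/2)τ + 1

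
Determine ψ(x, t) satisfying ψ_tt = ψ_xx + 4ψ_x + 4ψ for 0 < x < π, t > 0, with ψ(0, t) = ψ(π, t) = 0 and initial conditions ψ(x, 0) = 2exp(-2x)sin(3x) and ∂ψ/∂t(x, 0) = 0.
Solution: Substitute ψ = exp(-2x)u.
Then ψ_x = exp(-2x)(u_x - 2u), ψ_xx = exp(-2x)(u_xx - 4u_x + 4u), ψ_tt = exp(-2x)u_tt; substituting and dividing by exp(-2x), the lower-order terms cancel: u_tt = u_xx (standard wave equation).
Data for u: u(x,0) = exp(2x)ψ(x,0) = 2sin(3x); u_t(x,0) = exp(2x)ψ_t(x,0) = 0. The boundary conditions carry over: u(0,t) = u(π,t) = 0.
Separating variables: u = Σ [A_n cos(ω_n t) + B_n sin(ω_n t)] sin(nx), ω_n = n. From ICs: A_3=2.
So u(x,t) = 2sin(3x)cos(3t), and ψ(x,t) = exp(-2x)u(x,t).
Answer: ψ(x, t) = 2exp(-2x)sin(3x)cos(3t)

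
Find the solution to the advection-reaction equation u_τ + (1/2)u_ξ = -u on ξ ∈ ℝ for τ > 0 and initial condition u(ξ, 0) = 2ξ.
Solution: Substitute u = exp(-τ)w, i.e. w = exp(τ)u.
By the product rule, u_τ = exp(-τ)(w_τ - w), u_ξ = exp(-τ)w_ξ.
Substituting into the PDE and dividing by exp(-τ): w_τ - w + (1/2)w_ξ = -w.
The lower-order terms cancel, leaving the standard advection equation w_τ + (1/2)w_ξ = 0.
Initial data for w: w(ξ,0) = u(ξ,0) = 2ξ.
Solve for w:
  By method of characteristics (waves move right with speed 1/2):
  Along characteristics ξ - (1/2)τ = const, w is constant, so w(ξ,τ) = f(ξ - (1/2)τ) with f = w(·, 0).
Hence w(ξ,τ) = 2ξ - τ.
Transform back: u(ξ,τ) = exp(-τ)w(ξ,τ).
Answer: u(ξ, τ) = 2ξexp(-τ) - τexp(-τ)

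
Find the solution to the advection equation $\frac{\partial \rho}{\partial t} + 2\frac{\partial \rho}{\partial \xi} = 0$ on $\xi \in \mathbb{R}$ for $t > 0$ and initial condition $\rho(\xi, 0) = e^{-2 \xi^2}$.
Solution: By method of characteristics (waves move right with speed 2):
Along characteristics $\xi - 2t =$ const, $\rho$ is constant, so $\rho(\xi,t) = f(\xi - 2t)$ with $f = \rho( \cdot , 0)$.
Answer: $\rho(\xi, t) = e^{-2 (\xi - 2 t)^2}$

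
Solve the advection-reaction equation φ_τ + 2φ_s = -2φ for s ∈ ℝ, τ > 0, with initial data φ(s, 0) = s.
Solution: Substitute φ = exp(-2τ)u.
Then φ_τ = exp(-2τ)(u_τ - 2u), φ_s = exp(-2τ)u_s; substituting and dividing by exp(-2τ), the lower-order terms cancel: u_τ + 2u_s = 0 (standard advection equation).
Data for u: u(s,0) = φ(s,0) = s.
By characteristics (ds/dτ = 2), u(s,τ) = f(s - 2τ) with f = u(·, 0).
So u(s,τ) = s - 2τ, and φ(s,τ) = exp(-2τ)u(s,τ).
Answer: φ(s, τ) = sexp(-2τ) - 2τexp(-2τ)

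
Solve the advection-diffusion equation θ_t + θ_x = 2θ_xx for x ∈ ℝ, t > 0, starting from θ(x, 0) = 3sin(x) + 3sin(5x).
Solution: Change to a moving frame: let η = x - t, σ = t and write θ(x,t) = u(η,σ).
By the chain rule θ_t = u_σ - u_η, θ_x = u_η, θ_xx = u_ηη.
Then θ_t + θ_x = u_σ: the advection term cancels and the PDE becomes the heat equation u_σ = 2u_ηη on η ∈ ℝ.
Initial data: u(η,0) = θ(η,0) = 3sin(η) + 3sin(5η).
On η ∈ ℝ each mode satisfies (sin(nη))″ = -n² sin(nη), so exp(-2n²σ) sin(nη) solves the heat equation; by superposition u(η,σ) = Σ c_n exp(-2n²σ) sin(nη).
Reading off the coefficients: c_1=3, c_5=3, so u(η,σ) = 3exp(-2σ)sin(η) + 3exp(-50σ)sin(5η).
Substituting back η = x - t, σ = t: θ(x,t) = u(x - t, t).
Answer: θ(x, t) = -3exp(-2t)sin(t - x) - 3exp(-50t)sin(5t - 5x)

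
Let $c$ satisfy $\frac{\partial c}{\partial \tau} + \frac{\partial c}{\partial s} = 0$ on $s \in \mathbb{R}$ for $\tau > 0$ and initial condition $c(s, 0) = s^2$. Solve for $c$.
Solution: By characteristics ($ds/d\tau = 1$), $c(s,\tau) = f(s - \tau)$ with $f = c( \cdot , 0)$.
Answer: $c(s, \tau) = \tau^2 - 2 \tau s + s^2$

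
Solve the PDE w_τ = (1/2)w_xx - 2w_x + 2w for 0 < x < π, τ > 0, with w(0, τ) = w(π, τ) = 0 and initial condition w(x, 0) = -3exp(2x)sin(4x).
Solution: Substitute w = exp(2x)u, i.e. u = exp(-2x)w.
By the product rule, w_x = exp(2x)(u_x + 2u), w_xx = exp(2x)(u_xx + 4u_x + 4u), w_τ = exp(2x)u_τ.
Substituting into the PDE and dividing by exp(2x): u_τ = (1/2)(u_xx + 4u_x + 4u) - 2(u_x + 2u) + 2u.
The lower-order terms cancel, leaving the standard heat equation u_τ = (1/2)u_xx.
Initial data for u: u(x,0) = exp(-2x)w(x,0) = -3sin(4x). The boundary conditions carry over: u(0,τ) = u(π,τ) = 0.
Solve for u:
  Using separation of variables u = X(x)T(τ):
  Eigenfunctions: sin(nx), n = 1, 2, 3, ...
  General solution: u(x, τ) = Σ c_n sin(nx) exp(-n² τ/2)
  Matching u(x,0) = -3sin(4x) term by term: c_4=-3.
Hence u(x,τ) = -3exp(-8τ)sin(4x).
Transform back: w(x,τ) = exp(2x)u(x,τ).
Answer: w(x, τ) = -3exp(2x)exp(-8τ)sin(4x)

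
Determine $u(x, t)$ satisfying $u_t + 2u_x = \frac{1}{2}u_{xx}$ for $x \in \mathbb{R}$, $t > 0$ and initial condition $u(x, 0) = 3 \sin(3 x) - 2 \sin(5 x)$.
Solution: Moving frame: $\eta = x - 2t$, $\sigma = t$, $u = w(\eta,\sigma)$, so $u_t = w_{\sigma} - 2w_{\eta}$ and $u_{xx} = w_{\eta\eta}$.
Hence $u_t + 2u_x = w_{\sigma}$ and the PDE becomes the heat equation $w_{\sigma} = \frac{1}{2}w_{\eta\eta}$ on $\eta \in \mathbb{R}$.
Initial data: $w(\eta,0) = u(\eta,0) = 3 \sin(3 \eta) - 2 \sin(5 \eta)$. Each mode $\sin(n\eta)$ decays as $e^{-n^2\sigma/2}$ on $\mathbb{R}$, so $w(\eta,\sigma) = \sum c_n e^{-n^2\sigma/2} \sin(n\eta)$ with $c_3=3, c_5=-2$: $w(\eta,\sigma) = 3 e^{-9 \sigma/2} \sin(3 \eta) - 2 e^{-25 \sigma/2} \sin(5 \eta)$.
Substituting back: $u(x,t) = w(x - 2t, t)$.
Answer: $u(x, t) = -3 e^{-9 t/2} \sin(6 t - 3 x) + 2 e^{-25 t/2} \sin(10 t - 5 x)$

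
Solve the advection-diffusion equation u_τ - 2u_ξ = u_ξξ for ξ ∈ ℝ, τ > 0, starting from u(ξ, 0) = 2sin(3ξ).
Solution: Change to a moving frame: let η = ξ + 2τ, σ = τ and write u(ξ,τ) = w(η,σ).
By the chain rule u_τ = w_σ + 2w_η, u_ξ = w_η, u_ξξ = w_ηη.
Then u_τ - 2u_ξ = w_σ: the advection term cancels and the PDE becomes the heat equation w_σ = w_ηη on η ∈ ℝ.
Initial data: w(η,0) = u(η,0) = 2sin(3η).
On η ∈ ℝ each mode satisfies (sin(nη))″ = -n² sin(nη), so exp(-n²σ) sin(nη) solves the heat equation; by superposition w(η,σ) = Σ c_n exp(-n²σ) sin(nη).
Reading off the coefficients: c_3=2, so w(η,σ) = 2exp(-9σ)sin(3η).
Substituting back η = ξ + 2τ, σ = τ: u(ξ,τ) = w(ξ + 2τ, τ).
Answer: u(ξ, τ) = 2exp(-9τ)sin(3ξ + 6τ)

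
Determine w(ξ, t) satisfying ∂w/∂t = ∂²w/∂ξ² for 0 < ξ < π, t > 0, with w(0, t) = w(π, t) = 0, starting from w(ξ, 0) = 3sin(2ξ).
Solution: Separating variables: w = Σ c_n exp(-n²t) sin(nξ). From w(ξ,0) = 3sin(2ξ): c_2=3.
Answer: w(ξ, t) = 3exp(-4t)sin(2ξ)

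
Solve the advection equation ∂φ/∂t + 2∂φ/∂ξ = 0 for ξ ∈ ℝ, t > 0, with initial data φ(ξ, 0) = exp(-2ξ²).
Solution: By characteristics (dξ/dt = 2), φ(ξ,t) = f(ξ - 2t) with f = φ(·, 0).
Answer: φ(ξ, t) = exp(-2(-2t + ξ)²)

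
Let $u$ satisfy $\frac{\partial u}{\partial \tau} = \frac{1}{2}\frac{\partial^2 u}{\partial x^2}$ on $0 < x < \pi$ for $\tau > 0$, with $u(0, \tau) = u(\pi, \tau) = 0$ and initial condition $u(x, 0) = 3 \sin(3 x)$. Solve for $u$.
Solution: Separating variables: $u = \sum c_n e^{-n^2\tau/2} \sin(nx)$. From $u(x,0) = 3 \sin(3 x)$: $c_3=3$.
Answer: $u(x, \tau) = 3 e^{-9 \tau/2} \sin(3 x)$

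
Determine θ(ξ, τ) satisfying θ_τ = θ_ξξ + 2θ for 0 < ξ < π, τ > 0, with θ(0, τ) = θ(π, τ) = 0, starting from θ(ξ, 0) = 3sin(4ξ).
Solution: Substitute θ = exp(2τ)u, i.e. u = exp(-2τ)θ.
By the product rule, θ_τ = exp(2τ)(u_τ + 2u), θ_ξξ = exp(2τ)u_ξξ.
Substituting into the PDE and dividing by exp(2τ): u_τ + 2u = u_ξξ + 2u.
The lower-order terms cancel, leaving the standard heat equation u_τ = u_ξξ.
Initial data for u: u(ξ,0) = θ(ξ,0) = 3sin(4ξ). The boundary conditions carry over: u(0,τ) = u(π,τ) = 0.
Solve for u:
  Using separation of variables u = X(ξ)G(τ):
  Eigenfunctions: sin(nξ), n = 1, 2, 3, ...
  General solution: u(ξ, τ) = Σ c_n sin(nξ) exp(-n² τ)
  Matching u(ξ,0) = 3sin(4ξ) term by term: c_4=3.
Hence u(ξ,τ) = 3exp(-16τ)sin(4ξ).
Transform back: θ(ξ,τ) = exp(2τ)u(ξ,τ).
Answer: θ(ξ, τ) = 3exp(-14τ)sin(4ξ)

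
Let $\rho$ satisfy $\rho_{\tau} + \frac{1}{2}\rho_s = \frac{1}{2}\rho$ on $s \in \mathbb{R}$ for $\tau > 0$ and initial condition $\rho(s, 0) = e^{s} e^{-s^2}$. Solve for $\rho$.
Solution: Substitute $\rho = e^{s}u$.
Then $\rho_s = e^{s}(u_s + u)$, $\rho_{\tau} = e^{s}u_{\tau}$; substituting and dividing by $e^{s}$, the lower-order terms cancel: $u_{\tau} + \frac{1}{2}u_s = 0$ (standard advection equation).
Data for $u$: $u(s,0) = e^{-s}\rho(s,0) = e^{-s^2}$.
By characteristics ($ds/d\tau = 1/2$), $u(s,\tau) = f(s - \frac{1}{2}\tau)$ with $f = u( \cdot , 0)$.
So $u(s,\tau) = e^{-(s - \tau/2)^2}$, and $\rho(s,\tau) = e^{s}u(s,\tau)$.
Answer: $\rho(s, \tau) = e^{s} e^{-(-\tau/2 + s)^2}$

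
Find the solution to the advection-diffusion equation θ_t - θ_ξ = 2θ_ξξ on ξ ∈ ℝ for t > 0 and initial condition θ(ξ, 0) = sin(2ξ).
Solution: Moving frame: η = ξ + t, σ = t, θ = u(η,σ), so θ_t = u_σ + u_η and θ_ξξ = u_ηη.
Hence θ_t - θ_ξ = u_σ and the PDE becomes the heat equation u_σ = 2u_ηη on η ∈ ℝ.
Initial data: u(η,0) = θ(η,0) = sin(2η). Each mode sin(nη) decays as exp(-2n²σ) on ℝ, so u(η,σ) = Σ c_n exp(-2n²σ) sin(nη) with c_2=1: u(η,σ) = exp(-8σ)sin(2η).
Substituting back: θ(ξ,t) = u(ξ + t, t).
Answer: θ(ξ, t) = exp(-8t)sin(2t + 2ξ)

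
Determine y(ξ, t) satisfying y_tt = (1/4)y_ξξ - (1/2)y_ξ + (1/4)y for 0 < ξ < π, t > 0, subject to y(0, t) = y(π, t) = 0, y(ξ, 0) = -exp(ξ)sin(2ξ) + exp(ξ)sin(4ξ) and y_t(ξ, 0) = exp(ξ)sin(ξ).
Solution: Substitute y = exp(ξ)u.
Then y_ξ = exp(ξ)(u_ξ + u), y_ξξ = exp(ξ)(u_ξξ + 2u_ξ + u), y_tt = exp(ξ)u_tt; substituting and dividing by exp(ξ), the lower-order terms cancel: u_tt = (1/4)u_ξξ (standard wave equation).
Data for u: u(ξ,0) = exp(-ξ)y(ξ,0) = -sin(2ξ) + sin(4ξ); u_t(ξ,0) = exp(-ξ)y_t(ξ,0) = sin(ξ). The boundary conditions carry over: u(0,t) = u(π,t) = 0.
Separating variables: u = Σ [A_n cos(ω_n t) + B_n sin(ω_n t)] sin(nξ), ω_n = n/2. From ICs (B_n = velocity coefficient / ω_n): A_2=-1, A_4=1, B_1=2.
So u(ξ,t) = 2sin(t/2)sin(ξ) - sin(2ξ)cos(t) + sin(4ξ)cos(2t), and y(ξ,t) = exp(ξ)u(ξ,t).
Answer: y(ξ, t) = 2exp(ξ)sin(t/2)sin(ξ) - exp(ξ)sin(2ξ)cos(t) + exp(ξ)sin(4ξ)cos(2t)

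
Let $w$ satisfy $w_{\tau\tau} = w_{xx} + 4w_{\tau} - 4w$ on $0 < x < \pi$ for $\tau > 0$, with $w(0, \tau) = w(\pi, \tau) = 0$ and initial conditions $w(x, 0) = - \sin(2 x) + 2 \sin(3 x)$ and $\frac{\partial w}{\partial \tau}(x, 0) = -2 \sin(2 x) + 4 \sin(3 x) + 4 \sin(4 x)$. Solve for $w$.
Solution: Substitute $w = e^{2\tau}u$.
Then $w_{\tau} = e^{2\tau}(u_{\tau} + 2u)$, $w_{\tau\tau} = e^{2\tau}(u_{\tau\tau} + 4u_{\tau} + 4u)$, $w_{xx} = e^{2\tau}u_{xx}$; substituting and dividing by $e^{2\tau}$, the lower-order terms cancel: $u_{\tau\tau} = u_{xx}$ (standard wave equation).
Data for $u$: $u(x,0) = w(x,0) = - \sin(2 x) + 2 \sin(3 x)$; $u_{\tau}(x,0) = w_{\tau}(x,0) - 2w(x,0) = 4 \sin(4 x)$. The boundary conditions carry over: $u(0,\tau) = u(\pi,\tau) = 0$.
Separating variables: $u = \sum [A_n \cos(\omega_n \tau) + B_n \sin(\omega_n \tau)] \sin(nx)$, $\omega_n = n$. From ICs ($B_n$ = velocity coefficient / $\omega_n$): $A_2=-1, A_3=2, B_4=1$.
So $u(x,\tau) = - \sin(2 x) \cos(2 \tau) + 2 \sin(3 x) \cos(3 \tau) + \sin(4 x) \sin(4 \tau)$, and $w(x,\tau) = e^{2\tau}u(x,\tau)$.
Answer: $w(x, \tau) = e^{2 \tau} \sin(4 \tau) \sin(4 x) -  e^{2 \tau} \sin(2 x) \cos(2 \tau) + 2 e^{2 \tau} \sin(3 x) \cos(3 \tau)$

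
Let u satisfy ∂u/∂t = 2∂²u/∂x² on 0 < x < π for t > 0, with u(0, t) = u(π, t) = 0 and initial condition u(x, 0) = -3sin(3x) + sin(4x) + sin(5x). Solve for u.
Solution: Using separation of variables u = X(x)T(t):
Eigenfunctions: sin(nx), n = 1, 2, 3, ...
General solution: u(x, t) = Σ c_n sin(nx) exp(-2n² t)
Matching u(x,0) = -3sin(3x) + sin(4x) + sin(5x) term by term: c_3=-3, c_4=1, c_5=1.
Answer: u(x, t) = -3exp(-18t)sin(3x) + exp(-32t)sin(4x) + exp(-50t)sin(5x)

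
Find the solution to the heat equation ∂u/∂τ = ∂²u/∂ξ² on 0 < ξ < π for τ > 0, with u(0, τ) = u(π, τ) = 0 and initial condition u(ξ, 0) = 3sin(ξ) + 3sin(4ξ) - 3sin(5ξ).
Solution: Using separation of variables u = X(ξ)T(τ):
Eigenfunctions: sin(nξ), n = 1, 2, 3, ...
General solution: u(ξ, τ) = Σ c_n sin(nξ) exp(-n² τ)
Matching u(ξ,0) = 3sin(ξ) + 3sin(4ξ) - 3sin(5ξ) term by term: c_1=3, c_4=3, c_5=-3.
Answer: u(ξ, τ) = 3exp(-τ)sin(ξ) + 3exp(-16τ)sin(4ξ) - 3exp(-25τ)sin(5ξ)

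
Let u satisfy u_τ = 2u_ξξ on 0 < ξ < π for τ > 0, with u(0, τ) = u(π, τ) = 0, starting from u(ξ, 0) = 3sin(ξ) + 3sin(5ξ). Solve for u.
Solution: Using separation of variables u = X(ξ)T(τ):
Eigenfunctions: sin(nξ), n = 1, 2, 3, ...
General solution: u(ξ, τ) = Σ c_n sin(nξ) exp(-2n² τ)
Matching u(ξ,0) = 3sin(ξ) + 3sin(5ξ) term by term: c_1=3, c_5=3.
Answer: u(ξ, τ) = 3exp(-2τ)sin(ξ) + 3exp(-50τ)sin(5ξ)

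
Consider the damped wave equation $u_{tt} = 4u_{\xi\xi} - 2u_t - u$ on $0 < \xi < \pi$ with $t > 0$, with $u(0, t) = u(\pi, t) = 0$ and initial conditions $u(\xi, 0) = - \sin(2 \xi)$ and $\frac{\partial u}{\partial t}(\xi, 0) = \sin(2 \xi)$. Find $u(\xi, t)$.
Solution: Substitute $u = e^{-t}w$.
Then $u_t = e^{-t}(w_t - w)$, $u_{tt} = e^{-t}(w_{tt} - 2w_t + w)$, $u_{\xi\xi} = e^{-t}w_{\xi\xi}$; substituting and dividing by $e^{-t}$, the lower-order terms cancel: $w_{tt} = 4w_{\xi\xi}$ (standard wave equation).
Data for $w$: $w(\xi,0) = u(\xi,0) = - \sin(2 \xi)$; $w_t(\xi,0) = u_t(\xi,0) + u(\xi,0) = 0$. The boundary conditions carry over: $w(0,t) = w(\pi,t) = 0$.
Separating variables: $w = \sum [A_n \cos(\omega_n t) + B_n \sin(\omega_n t)] \sin(n\xi)$, $\omega_n = 2n$. From ICs: $A_2=-1$.
So $w(\xi,t) = - \sin(2 \xi) \cos(4 t)$, and $u(\xi,t) = e^{-t}w(\xi,t)$.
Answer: $u(\xi, t) = - e^{-t} \sin(2 \xi) \cos(4 t)$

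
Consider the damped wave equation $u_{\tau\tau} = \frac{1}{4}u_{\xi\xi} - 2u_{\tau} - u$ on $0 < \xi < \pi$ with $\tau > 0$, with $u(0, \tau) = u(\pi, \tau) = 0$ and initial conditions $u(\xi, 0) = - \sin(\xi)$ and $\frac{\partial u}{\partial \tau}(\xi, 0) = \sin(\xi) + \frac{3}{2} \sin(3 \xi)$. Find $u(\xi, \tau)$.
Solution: Substitute $u = e^{-\tau}w$, i.e. $w = e^{\tau}u$.
By the product rule, $u_{\tau} = e^{-\tau}(w_{\tau} - w)$, $u_{\tau\tau} = e^{-\tau}(w_{\tau\tau} - 2w_{\tau} + w)$, $u_{\xi\xi} = e^{-\tau}w_{\xi\xi}$.
Substituting into the PDE and dividing by $e^{-\tau}$: $w_{\tau\tau} - 2w_{\tau} + w = \frac{1}{4}w_{\xi\xi} - 2(w_{\tau} - w) - w$.
The lower-order terms cancel, leaving the standard wave equation $w_{\tau\tau} = \frac{1}{4}w_{\xi\xi}$.
Initial data for $w$: $w(\xi,0) = u(\xi,0) = - \sin(\xi)$; $w_{\tau}(\xi,0) = u_{\tau}(\xi,0) + u(\xi,0) = \frac{3}{2} \sin(3 \xi)$. The boundary conditions carry over: $w(0,\tau) = w(\pi,\tau) = 0$.
Solve for $w$:
  Using separation of variables $w = X(\xi)T(\tau)$:
  Eigenfunctions: $\sin(n\xi)$, $n = 1, 2, 3, \ldots$
  General solution: $w(\xi, \tau) = \sum [A_n \cos(n \tau/2) + B_n \sin(n \tau/2)] \sin(n\xi)$
  From $w(\xi,0) = - \sin(\xi)$: $A_1=-1$. From $w_{\tau}(\xi,0) = \frac{3}{2} \sin(3 \xi)$, using $w_{\tau}(\xi,0) = \sum \omega_n B_n \sin(n\xi)$ with $\omega_n = n/2$: $B_3 = (3/2)/(3/2) = 1$.
Hence $w(\xi,\tau) = - \sin(\xi) \cos(\tau/2) + \sin(3 \xi) \sin(3 \tau/2)$.
Transform back: $u(\xi,\tau) = e^{-\tau}w(\xi,\tau)$.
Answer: $u(\xi, \tau) = e^{-\tau} \sin(3 \tau/2) \sin(3 \xi) -  e^{-\tau} \sin(\xi) \cos(\tau/2)$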